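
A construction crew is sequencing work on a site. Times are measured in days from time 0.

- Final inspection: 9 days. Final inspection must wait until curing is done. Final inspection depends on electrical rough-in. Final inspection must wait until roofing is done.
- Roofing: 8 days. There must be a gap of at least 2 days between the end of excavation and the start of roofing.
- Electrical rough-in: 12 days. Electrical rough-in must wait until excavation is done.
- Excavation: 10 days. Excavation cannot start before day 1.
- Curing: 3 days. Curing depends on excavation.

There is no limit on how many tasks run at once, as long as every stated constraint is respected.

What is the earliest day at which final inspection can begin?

23

Excavation waits on its own release at day 1, so it starts at day 1 and finishes at 1 + 10 = day 11.
Electrical rough-in waits on excavation (finishes day 11), so it starts at day 11 and finishes at 11 + 12 = day 23.
Roofing waits on excavation (finishes day 11, plus 2-day gap → day 13), so it starts at day 13 and finishes at 13 + 8 = day 21.
After excavation (finishes day 11), curing can start at day 11 and finishes at day 14.
Final inspection waits on curing (finishes day 14); electrical rough-in (finishes day 23); roofing (finishes day 21). The latest of these is day 23, which is the earliest final inspection can start.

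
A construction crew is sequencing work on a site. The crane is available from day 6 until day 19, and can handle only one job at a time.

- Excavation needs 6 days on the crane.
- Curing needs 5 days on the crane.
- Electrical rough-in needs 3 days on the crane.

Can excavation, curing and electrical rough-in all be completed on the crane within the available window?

The crane window is 19 − 6 = 13 days.
Running back to back, the jobs need 6 + 5 + 3 = 14 days on the crane.
Since 14 > 13, they cannot all fit.

No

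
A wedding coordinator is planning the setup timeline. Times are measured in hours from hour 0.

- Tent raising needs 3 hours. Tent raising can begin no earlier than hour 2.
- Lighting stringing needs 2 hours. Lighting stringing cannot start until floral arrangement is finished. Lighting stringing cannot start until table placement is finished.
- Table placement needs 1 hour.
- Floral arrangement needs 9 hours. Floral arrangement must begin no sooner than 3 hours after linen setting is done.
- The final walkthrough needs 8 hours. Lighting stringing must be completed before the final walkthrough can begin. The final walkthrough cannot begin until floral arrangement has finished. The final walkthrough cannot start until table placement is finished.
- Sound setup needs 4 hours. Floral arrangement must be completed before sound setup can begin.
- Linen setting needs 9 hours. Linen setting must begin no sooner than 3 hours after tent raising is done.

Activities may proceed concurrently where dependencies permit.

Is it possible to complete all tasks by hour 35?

No

Table placement can start immediately at hour 0; it finishes at hour 1.
After its own release at hour 2, tent raising can start at hour 2 and finishes at hour 5.
After tent raising (finishes hour 5, plus 3-hour gap → hour 8), linen setting can start at hour 8 and finishes at hour 17.
Floral arrangement waits on linen setting (finishes hour 17, plus 3-hour gap → hour 20), so it starts at hour 20 and finishes at 20 + 9 = hour 29.
After floral arrangement (finishes hour 29), sound setup can start at hour 29 and finishes at hour 33.
Lighting stringing cannot start until floral arrangement (finishes hour 29); table placement (finishes hour 1). The controlling bound is hour 29, so lighting stringing finishes at 29 + 2 = hour 31.
The final walkthrough has to wait for lighting stringing (finishes hour 31); floral arrangement (finishes hour 29); table placement (finishes hour 1). The latest of these is hour 31, so the final walkthrough runs hour 31 to 31 + 8 = hour 39.
The earliest everything can be done is hour 39, which is after the deadline of 35, so it is not possible.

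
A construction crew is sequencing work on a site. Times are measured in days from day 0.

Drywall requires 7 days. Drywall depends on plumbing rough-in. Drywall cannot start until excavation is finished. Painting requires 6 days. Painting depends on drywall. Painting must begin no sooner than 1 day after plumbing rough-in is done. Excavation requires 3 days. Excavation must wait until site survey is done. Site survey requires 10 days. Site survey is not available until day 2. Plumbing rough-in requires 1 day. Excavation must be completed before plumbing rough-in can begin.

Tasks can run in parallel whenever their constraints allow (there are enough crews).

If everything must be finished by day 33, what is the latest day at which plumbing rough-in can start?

19

Nothing follows painting; the deadline of day 33 is its only limit. It must start by 33 − 6 = day 27.
Since painting (must start by day 27) depends on it, drywall must finish by day 27. Backing off its 7-day duration gives a latest start of day 20.
Plumbing rough-in feeds drywall (must start by day 20); painting (must start by day 27, minus 1-day gap → day 26). Taking the minimum, plumbing rough-in must finish by day 20 and start by 20 − 1 = day 19.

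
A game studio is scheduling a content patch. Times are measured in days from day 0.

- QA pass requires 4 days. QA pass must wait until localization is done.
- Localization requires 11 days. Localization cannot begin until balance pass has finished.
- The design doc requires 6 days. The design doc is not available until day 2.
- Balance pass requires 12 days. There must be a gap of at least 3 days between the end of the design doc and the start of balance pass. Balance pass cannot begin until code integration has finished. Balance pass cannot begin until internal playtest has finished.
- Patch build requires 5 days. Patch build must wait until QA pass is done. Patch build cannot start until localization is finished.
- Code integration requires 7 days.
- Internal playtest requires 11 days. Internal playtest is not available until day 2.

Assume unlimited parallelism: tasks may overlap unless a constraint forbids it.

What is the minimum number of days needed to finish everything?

45

Internal playtest waits on its own release at day 2, so it starts at day 2 and finishes at 2 + 11 = day 13.
Nothing blocks code integration, so it runs from day 0 to day 7.
The design doc waits on its own release at day 2, so it starts at day 2 and finishes at 2 + 6 = day 8.
Balance pass cannot start until the design doc (finishes day 8, plus 3-day gap → day 11); code integration (finishes day 7); internal playtest (finishes day 13). The controlling bound is day 13, so balance pass finishes at 13 + 12 = day 25.
After balance pass (finishes day 25), localization can start at day 25 and finishes at day 36.
QA pass waits on localization (finishes day 36), so it starts at day 36 and finishes at 36 + 4 = day 40.
Patch build needs all of QA pass (finishes day 40); localization (finishes day 36). That puts its earliest start at day 40; it finishes at 40 + 5 = day 45.
All tasks are finished once the last one completes. Finish times: The design doc at 8, Code integration at 7, Internal playtest at 13, Balance pass at 25, Localization at 36, QA pass at 40, Patch build at 45. The latest is day 45.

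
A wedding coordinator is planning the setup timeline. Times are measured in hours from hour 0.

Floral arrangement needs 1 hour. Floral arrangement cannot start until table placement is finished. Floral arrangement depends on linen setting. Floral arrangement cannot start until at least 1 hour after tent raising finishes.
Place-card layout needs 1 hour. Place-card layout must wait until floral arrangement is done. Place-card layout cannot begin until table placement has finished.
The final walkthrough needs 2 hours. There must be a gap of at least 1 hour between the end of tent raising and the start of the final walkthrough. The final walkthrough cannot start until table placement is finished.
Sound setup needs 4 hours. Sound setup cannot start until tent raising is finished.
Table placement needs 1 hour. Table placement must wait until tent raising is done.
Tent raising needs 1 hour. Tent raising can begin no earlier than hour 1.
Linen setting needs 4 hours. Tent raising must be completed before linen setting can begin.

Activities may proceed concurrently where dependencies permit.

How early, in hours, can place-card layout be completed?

After its own release at hour 1, tent raising can start at hour 1 and finishes at hour 2.
After tent raising (finishes hour 2), linen setting can start at hour 2 and finishes at hour 6.
Table placement cannot begin until tent raising (finishes hour 2). It runs from hour 2 to 2 + 1 = hour 3.
For floral arrangement: table placement (finishes hour 3); linen setting (finishes hour 6); tent raising (finishes hour 2, plus 1-hour gap → hour 3). Taking the maximum gives a start of hour 6, and it finishes at 6 + 1 = hour 7.
Place-card layout cannot start until floral arrangement (finishes hour 7); table placement (finishes hour 3). The controlling bound is hour 7, so place-card layout finishes at 7 + 1 = hour 8.

8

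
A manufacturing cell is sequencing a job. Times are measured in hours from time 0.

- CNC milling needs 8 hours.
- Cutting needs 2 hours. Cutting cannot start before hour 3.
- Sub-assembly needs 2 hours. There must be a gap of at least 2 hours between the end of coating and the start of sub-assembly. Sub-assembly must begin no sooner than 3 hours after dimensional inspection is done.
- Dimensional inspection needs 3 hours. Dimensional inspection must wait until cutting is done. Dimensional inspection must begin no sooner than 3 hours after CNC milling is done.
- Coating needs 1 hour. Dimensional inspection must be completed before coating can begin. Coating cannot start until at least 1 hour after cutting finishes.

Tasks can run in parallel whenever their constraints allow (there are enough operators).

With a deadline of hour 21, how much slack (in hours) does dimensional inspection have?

2

CNC milling has no prerequisites, so it starts at hour 0 and finishes at hour 8.
After its own release at hour 3, cutting can start at hour 3 and finishes at hour 5.
Dimensional inspection needs all of cutting (finishes hour 5); CNC milling (finishes hour 8, plus 3-hour gap → hour 11). That puts its earliest start at hour 11; it finishes at 11 + 3 = hour 14.

Working backward from the deadline:
Sub-assembly must finish by hour 21; it takes 2 hours, so it must start by 21 − 2 = hour 19.
Coating feeds into sub-assembly (must start by hour 19, minus 2-hour gap → hour 17); so coating must finish by hour 17 and therefore start by hour 16.
Dimensional inspection must finish in time for coating (must start by hour 16); sub-assembly (must start by hour 19, minus 3-hour gap → hour 16). The tightest is hour 16, so dimensional inspection must start by 16 − 3 = hour 13.
So dimensional inspection can start as early as hour 11 and as late as hour 13, giving 13 − 11 = 2 hours of slack.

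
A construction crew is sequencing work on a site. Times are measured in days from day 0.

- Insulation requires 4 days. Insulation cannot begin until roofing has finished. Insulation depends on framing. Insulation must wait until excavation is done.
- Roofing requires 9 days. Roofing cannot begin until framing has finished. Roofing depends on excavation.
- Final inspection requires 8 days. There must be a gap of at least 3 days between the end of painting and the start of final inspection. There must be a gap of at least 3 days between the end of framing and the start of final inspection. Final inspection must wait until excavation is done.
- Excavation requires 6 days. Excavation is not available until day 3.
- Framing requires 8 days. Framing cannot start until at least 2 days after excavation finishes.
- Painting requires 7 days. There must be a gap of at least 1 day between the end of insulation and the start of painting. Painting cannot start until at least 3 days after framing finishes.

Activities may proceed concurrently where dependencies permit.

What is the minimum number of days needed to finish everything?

After its own release at day 3, excavation can start at day 3 and finishes at day 9.
Framing cannot begin until excavation (finishes day 9, plus 2-day gap → day 11). It runs from day 11 to 11 + 8 = day 19.
For roofing: framing (finishes day 19); excavation (finishes day 9). Taking the maximum gives a start of day 19, and it finishes at 19 + 9 = day 28.
Insulation needs all of roofing (finishes day 28); framing (finishes day 19); excavation (finishes day 9). That puts its earliest start at day 28; it finishes at 28 + 4 = day 32.
Painting needs all of insulation (finishes day 32, plus 1-day gap → day 33); framing (finishes day 19, plus 3-day gap → day 22). That puts its earliest start at day 33; it finishes at 33 + 7 = day 40.
Final inspection cannot start until painting (finishes day 40, plus 3-day gap → day 43); framing (finishes day 19, plus 3-day gap → day 22); excavation (finishes day 9). The controlling bound is day 43, so final inspection finishes at 43 + 8 = day 51.
All tasks are finished once the last one completes. Finish times: Excavation at 9, Framing at 19, Roofing at 28, Insulation at 32, Painting at 40, Final inspection at 51. The latest is day 51.

51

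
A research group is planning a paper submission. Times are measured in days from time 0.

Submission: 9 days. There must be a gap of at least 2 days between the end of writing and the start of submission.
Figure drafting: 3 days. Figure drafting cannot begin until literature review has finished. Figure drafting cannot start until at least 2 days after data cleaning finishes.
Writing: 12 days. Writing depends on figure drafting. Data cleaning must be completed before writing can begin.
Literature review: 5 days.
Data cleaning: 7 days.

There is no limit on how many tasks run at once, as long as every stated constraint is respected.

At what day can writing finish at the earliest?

Data cleaning has no prerequisites, so it starts at day 0 and finishes at day 7.
Literature review has no prerequisites, so it starts at day 0 and finishes at day 5.
Figure drafting needs all of literature review (finishes day 5); data cleaning (finishes day 7, plus 2-day gap → day 9). That puts its earliest start at day 9; it finishes at 9 + 3 = day 12.
Writing cannot start until figure drafting (finishes day 12); data cleaning (finishes day 7). The controlling bound is day 12, so writing finishes at 12 + 12 = day 24.

24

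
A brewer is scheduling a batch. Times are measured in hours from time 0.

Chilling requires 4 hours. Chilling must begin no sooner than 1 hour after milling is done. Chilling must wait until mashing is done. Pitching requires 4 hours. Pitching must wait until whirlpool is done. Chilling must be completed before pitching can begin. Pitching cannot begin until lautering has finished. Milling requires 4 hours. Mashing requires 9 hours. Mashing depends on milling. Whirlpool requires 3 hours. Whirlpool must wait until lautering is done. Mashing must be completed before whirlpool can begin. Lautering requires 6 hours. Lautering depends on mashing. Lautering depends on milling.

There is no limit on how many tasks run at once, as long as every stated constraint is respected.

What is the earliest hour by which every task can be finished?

Milling can start immediately at hour 0; it finishes at hour 4.
Mashing waits on milling (finishes hour 4), so it starts at hour 4 and finishes at 4 + 9 = hour 13.
For chilling: milling (finishes hour 4, plus 1-hour gap → hour 5); mashing (finishes hour 13). Taking the maximum gives a start of hour 13, and it finishes at 13 + 4 = hour 17.
Lautering has to wait for mashing (finishes hour 13); milling (finishes hour 4). The latest of these is hour 13, so lautering runs hour 13 to 13 + 6 = hour 19.
For whirlpool: lautering (finishes hour 19); mashing (finishes hour 13). Taking the maximum gives a start of hour 19, and it finishes at 19 + 3 = hour 22.
Pitching has to wait for whirlpool (finishes hour 22); chilling (finishes hour 17); lautering (finishes hour 19). The latest of these is hour 22, so pitching runs hour 22 to 22 + 4 = hour 26.
All tasks are finished once the last one completes. Finish times: Milling at 4, Mashing at 13, Lautering at 19, Whirlpool at 22, Chilling at 17, Pitching at 26. The latest is hour 26.

26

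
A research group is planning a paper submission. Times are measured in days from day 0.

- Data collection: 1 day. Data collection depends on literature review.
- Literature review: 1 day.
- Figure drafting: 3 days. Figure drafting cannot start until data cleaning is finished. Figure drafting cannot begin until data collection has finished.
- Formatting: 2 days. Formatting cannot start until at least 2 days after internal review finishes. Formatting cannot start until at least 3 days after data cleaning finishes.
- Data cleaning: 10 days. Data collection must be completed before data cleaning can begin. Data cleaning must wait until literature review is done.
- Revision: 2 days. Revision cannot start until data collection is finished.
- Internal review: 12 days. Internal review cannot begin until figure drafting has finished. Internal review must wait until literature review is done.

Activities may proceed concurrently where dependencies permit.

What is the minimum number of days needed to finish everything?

Literature review has no prerequisites, so it starts at day 0 and finishes at day 1.
Data collection waits on literature review (finishes day 1), so it starts at day 1 and finishes at 1 + 1 = day 2.
Revision cannot begin until data collection (finishes day 2). It runs from day 2 to 2 + 2 = day 4.
Data cleaning needs all of data collection (finishes day 2); literature review (finishes day 1). That puts its earliest start at day 2; it finishes at 2 + 10 = day 12.
Figure drafting cannot start until data cleaning (finishes day 12); data collection (finishes day 2). The controlling bound is day 12, so figure drafting finishes at 12 + 3 = day 15.
For internal review: figure drafting (finishes day 15); literature review (finishes day 1). Taking the maximum gives a start of day 15, and it finishes at 15 + 12 = day 27.
Formatting needs all of internal review (finishes day 27, plus 2-day gap → day 29); data cleaning (finishes day 12, plus 3-day gap → day 15). That puts its earliest start at day 29; it finishes at 29 + 2 = day 31.
All tasks are finished once the last one completes. Finish times: Literature review at 1, Data collection at 2, Data cleaning at 12, Figure drafting at 15, Internal review at 27, Revision at 4, Formatting at 31. The latest is day 31.

31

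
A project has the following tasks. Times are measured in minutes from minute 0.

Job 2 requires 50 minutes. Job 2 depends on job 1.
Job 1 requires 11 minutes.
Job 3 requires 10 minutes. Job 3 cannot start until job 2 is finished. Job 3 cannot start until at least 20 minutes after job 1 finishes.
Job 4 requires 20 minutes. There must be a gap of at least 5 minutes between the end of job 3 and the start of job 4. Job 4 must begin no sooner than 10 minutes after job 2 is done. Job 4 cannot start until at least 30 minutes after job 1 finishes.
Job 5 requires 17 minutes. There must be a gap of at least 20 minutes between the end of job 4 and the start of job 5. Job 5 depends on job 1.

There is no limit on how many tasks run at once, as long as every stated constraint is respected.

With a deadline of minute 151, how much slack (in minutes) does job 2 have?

18

Job 1 has no prerequisites, so it starts at minute 0 and finishes at minute 11.
After job 1 (finishes minute 11), job 2 can start at minute 11 and finishes at minute 61.

Working backward from the deadline:
To finish by minute 151, job 5 (duration 17) must start no later than minute 134.
Since job 5 (must start by minute 134, minus 20-minute gap → minute 114) depends on it, job 4 must finish by minute 114. Backing off its 20-minute duration gives a latest start of minute 94.
Job 3 feeds into job 4 (must start by minute 94, minus 5-minute gap → minute 89); so job 3 must finish by minute 89 and therefore start by minute 79.
Job 2 feeds job 3 (must start by minute 79); job 4 (must start by minute 94, minus 10-minute gap → minute 84). Taking the minimum, job 2 must finish by minute 79 and start by 79 − 50 = minute 29.
So job 2 can start as early as minute 11 and as late as minute 29, giving 29 − 11 = 18 minutes of slack.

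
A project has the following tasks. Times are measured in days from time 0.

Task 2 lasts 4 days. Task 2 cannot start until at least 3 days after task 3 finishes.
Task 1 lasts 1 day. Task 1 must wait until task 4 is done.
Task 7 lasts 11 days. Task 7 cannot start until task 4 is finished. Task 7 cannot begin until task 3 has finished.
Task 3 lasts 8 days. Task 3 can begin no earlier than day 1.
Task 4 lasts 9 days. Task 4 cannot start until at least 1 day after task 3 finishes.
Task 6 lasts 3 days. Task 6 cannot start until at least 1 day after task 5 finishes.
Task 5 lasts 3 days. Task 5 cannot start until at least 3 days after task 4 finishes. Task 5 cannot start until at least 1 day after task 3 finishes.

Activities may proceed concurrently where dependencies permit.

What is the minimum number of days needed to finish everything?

Task 3 cannot begin until its own release at day 1. It runs from day 1 to 1 + 8 = day 9.
Task 4 cannot begin until task 3 (finishes day 9, plus 1-day gap → day 10). It runs from day 10 to 10 + 9 = day 19.
Task 7 has to wait for task 4 (finishes day 19); task 3 (finishes day 9). The latest of these is day 19, so task 7 runs day 19 to 19 + 11 = day 30.
Task 5 has to wait for task 4 (finishes day 19, plus 3-day gap → day 22); task 3 (finishes day 9, plus 1-day gap → day 10). The latest of these is day 22, so task 5 runs day 22 to 22 + 3 = day 25.
Task 6 waits on task 5 (finishes day 25, plus 1-day gap → day 26), so it starts at day 26 and finishes at 26 + 3 = day 29.
Task 1 cannot begin until task 4 (finishes day 19). It runs from day 19 to 19 + 1 = day 20.
Task 2 cannot begin until task 3 (finishes day 9, plus 3-day gap → day 12). It runs from day 12 to 12 + 4 = day 16.
All tasks are finished once the last one completes. Finish times: Task 1 at 20, Task 2 at 16, Task 3 at 9, Task 4 at 19, Task 5 at 25, Task 6 at 29, Task 7 at 30. The latest is day 30.

30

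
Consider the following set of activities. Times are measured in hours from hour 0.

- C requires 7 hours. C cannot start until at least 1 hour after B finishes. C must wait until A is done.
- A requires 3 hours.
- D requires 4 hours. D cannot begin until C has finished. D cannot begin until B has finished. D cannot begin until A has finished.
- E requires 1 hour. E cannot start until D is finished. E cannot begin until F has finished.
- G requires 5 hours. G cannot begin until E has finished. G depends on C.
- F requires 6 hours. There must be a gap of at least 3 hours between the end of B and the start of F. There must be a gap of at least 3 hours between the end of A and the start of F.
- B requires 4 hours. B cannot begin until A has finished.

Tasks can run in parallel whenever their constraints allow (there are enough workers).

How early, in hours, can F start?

A can start immediately at hour 0; it finishes at hour 3.
B waits on A (finishes hour 3), so it starts at hour 3 and finishes at 3 + 4 = hour 7.
F waits on B (finishes hour 7, plus 3-hour gap → hour 10); A (finishes hour 3, plus 3-hour gap → hour 6). The latest of these is hour 10, which is the earliest F can start.

10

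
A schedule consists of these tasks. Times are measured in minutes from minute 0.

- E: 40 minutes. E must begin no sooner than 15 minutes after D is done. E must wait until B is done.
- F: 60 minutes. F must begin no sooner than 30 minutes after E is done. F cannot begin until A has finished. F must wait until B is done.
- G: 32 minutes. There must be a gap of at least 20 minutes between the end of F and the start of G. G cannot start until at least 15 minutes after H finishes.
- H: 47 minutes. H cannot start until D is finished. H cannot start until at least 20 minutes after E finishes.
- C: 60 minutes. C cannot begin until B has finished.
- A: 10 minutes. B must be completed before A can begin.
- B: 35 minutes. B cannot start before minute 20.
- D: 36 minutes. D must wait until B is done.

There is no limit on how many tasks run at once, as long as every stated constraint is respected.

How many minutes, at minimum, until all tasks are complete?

288

After its own release at minute 20, B can start at minute 20 and finishes at minute 55.
D cannot begin until B (finishes minute 55). It runs from minute 55 to 55 + 36 = minute 91.
E needs all of D (finishes minute 91, plus 15-minute gap → minute 106); B (finishes minute 55). That puts its earliest start at minute 106; it finishes at 106 + 40 = minute 146.
H has to wait for D (finishes minute 91); E (finishes minute 146, plus 20-minute gap → minute 166). The latest of these is minute 166, so H runs minute 166 to 166 + 47 = minute 213.
After B (finishes minute 55), C can start at minute 55 and finishes at minute 115.
After B (finishes minute 55), A can start at minute 55 and finishes at minute 65.
F cannot start until E (finishes minute 146, plus 30-minute gap → minute 176); A (finishes minute 65); B (finishes minute 55). The controlling bound is minute 176, so F finishes at 176 + 60 = minute 236.
For G: F (finishes minute 236, plus 20-minute gap → minute 256); H (finishes minute 213, plus 15-minute gap → minute 228). Taking the maximum gives a start of minute 256, and it finishes at 256 + 32 = minute 288.
All tasks are finished once the last one completes. Finish times: A at 65, B at 55, C at 115, D at 91, E at 146, F at 236, G at 288, H at 213. The latest is minute 288.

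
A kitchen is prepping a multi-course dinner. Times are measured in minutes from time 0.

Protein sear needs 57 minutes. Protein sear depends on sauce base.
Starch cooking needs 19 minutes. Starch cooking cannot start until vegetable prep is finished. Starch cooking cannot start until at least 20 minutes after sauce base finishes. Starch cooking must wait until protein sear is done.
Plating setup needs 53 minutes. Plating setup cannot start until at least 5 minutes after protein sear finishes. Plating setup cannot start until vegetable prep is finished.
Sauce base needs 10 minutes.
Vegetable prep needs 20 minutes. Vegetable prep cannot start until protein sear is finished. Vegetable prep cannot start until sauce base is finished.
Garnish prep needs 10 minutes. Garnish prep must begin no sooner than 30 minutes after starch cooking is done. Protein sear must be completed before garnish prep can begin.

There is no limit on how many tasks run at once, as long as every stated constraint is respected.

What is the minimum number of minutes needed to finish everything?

146

Sauce base has no prerequisites, so it starts at minute 0 and finishes at minute 10.
Protein sear waits on sauce base (finishes minute 10), so it starts at minute 10 and finishes at 10 + 57 = minute 67.
Vegetable prep has to wait for protein sear (finishes minute 67); sauce base (finishes minute 10). The latest of these is minute 67, so vegetable prep runs minute 67 to 67 + 20 = minute 87.
Plating setup needs all of protein sear (finishes minute 67, plus 5-minute gap → minute 72); vegetable prep (finishes minute 87). That puts its earliest start at minute 87; it finishes at 87 + 53 = minute 140.
Starch cooking cannot start until vegetable prep (finishes minute 87); sauce base (finishes minute 10, plus 20-minute gap → minute 30); protein sear (finishes minute 67). The controlling bound is minute 87, so starch cooking finishes at 87 + 19 = minute 106.
Garnish prep needs all of starch cooking (finishes minute 106, plus 30-minute gap → minute 136); protein sear (finishes minute 67). That puts its earliest start at minute 136; it finishes at 136 + 10 = minute 146.
All tasks are finished once the last one completes. Finish times: Sauce base at 10, Protein sear at 67, Vegetable prep at 87, Starch cooking at 106, Plating setup at 140, Garnish prep at 146. The latest is minute 146.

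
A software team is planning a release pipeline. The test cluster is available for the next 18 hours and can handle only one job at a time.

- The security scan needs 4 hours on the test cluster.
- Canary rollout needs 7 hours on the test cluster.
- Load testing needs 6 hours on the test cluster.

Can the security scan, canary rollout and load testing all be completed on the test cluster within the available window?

Yes

Running back to back, the jobs need 4 + 7 + 6 = 17 hours on the test cluster.
Since 17 ≤ 18, they fit within the window.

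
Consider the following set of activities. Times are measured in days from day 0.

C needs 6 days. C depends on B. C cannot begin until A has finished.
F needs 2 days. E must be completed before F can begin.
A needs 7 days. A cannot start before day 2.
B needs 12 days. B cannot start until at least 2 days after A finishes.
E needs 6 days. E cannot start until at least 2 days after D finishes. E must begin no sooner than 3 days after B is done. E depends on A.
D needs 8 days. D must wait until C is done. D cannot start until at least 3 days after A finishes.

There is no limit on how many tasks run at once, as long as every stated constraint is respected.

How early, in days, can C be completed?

A waits on its own release at day 2, so it starts at day 2 and finishes at 2 + 7 = day 9.
After A (finishes day 9, plus 2-day gap → day 11), B can start at day 11 and finishes at day 23.
C has to wait for B (finishes day 23); A (finishes day 9). The latest of these is day 23, so C runs day 23 to 23 + 6 = day 29.

29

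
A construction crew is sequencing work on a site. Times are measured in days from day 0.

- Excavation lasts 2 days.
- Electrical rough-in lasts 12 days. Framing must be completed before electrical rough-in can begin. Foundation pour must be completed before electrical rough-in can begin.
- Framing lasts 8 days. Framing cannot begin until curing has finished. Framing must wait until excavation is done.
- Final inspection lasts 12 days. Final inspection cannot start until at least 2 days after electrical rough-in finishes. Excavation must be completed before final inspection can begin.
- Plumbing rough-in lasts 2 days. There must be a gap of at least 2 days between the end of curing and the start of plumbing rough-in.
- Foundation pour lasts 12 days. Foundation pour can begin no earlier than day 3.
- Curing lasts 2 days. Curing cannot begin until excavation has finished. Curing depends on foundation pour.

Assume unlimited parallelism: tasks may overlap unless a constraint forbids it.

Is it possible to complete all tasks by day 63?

Yes

After its own release at day 3, foundation pour can start at day 3 and finishes at day 15.
Nothing blocks excavation, so it runs from day 0 to day 2.
Curing needs all of excavation (finishes day 2); foundation pour (finishes day 15). That puts its earliest start at day 15; it finishes at 15 + 2 = day 17.
Plumbing rough-in cannot begin until curing (finishes day 17, plus 2-day gap → day 19). It runs from day 19 to 19 + 2 = day 21.
For framing: curing (finishes day 17); excavation (finishes day 2). Taking the maximum gives a start of day 17, and it finishes at 17 + 8 = day 25.
Electrical rough-in has to wait for framing (finishes day 25); foundation pour (finishes day 15). The latest of these is day 25, so electrical rough-in runs day 25 to 25 + 12 = day 37.
Final inspection needs all of electrical rough-in (finishes day 37, plus 2-day gap → day 39); excavation (finishes day 2). That puts its earliest start at day 39; it finishes at 39 + 12 = day 51.
Every task is finished by day 51, which is no later than the deadline of 63, so the schedule is feasible.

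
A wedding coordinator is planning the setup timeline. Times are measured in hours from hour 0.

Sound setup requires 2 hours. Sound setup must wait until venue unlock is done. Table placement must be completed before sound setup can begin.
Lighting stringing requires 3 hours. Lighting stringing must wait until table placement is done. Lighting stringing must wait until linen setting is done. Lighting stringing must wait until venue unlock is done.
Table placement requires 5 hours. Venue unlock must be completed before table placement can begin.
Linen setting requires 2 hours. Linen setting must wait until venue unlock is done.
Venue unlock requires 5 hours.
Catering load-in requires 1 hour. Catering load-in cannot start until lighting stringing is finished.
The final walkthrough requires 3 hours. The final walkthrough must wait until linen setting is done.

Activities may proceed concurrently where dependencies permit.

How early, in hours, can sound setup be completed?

Nothing blocks venue unlock, so it runs from hour 0 to hour 5.
Table placement waits on venue unlock (finishes hour 5), so it starts at hour 5 and finishes at 5 + 5 = hour 10.
For sound setup: venue unlock (finishes hour 5); table placement (finishes hour 10). Taking the maximum gives a start of hour 10, and it finishes at 10 + 2 = hour 12.

12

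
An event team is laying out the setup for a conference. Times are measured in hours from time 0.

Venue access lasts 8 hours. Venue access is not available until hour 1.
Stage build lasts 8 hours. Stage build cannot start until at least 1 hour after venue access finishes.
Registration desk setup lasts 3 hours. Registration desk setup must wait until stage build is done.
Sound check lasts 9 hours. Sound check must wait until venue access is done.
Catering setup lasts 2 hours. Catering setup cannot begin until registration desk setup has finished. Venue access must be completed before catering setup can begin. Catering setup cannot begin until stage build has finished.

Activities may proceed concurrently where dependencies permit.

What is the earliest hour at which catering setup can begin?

After its own release at hour 1, venue access can start at hour 1 and finishes at hour 9.
After venue access (finishes hour 9, plus 1-hour gap → hour 10), stage build can start at hour 10 and finishes at hour 18.
After stage build (finishes hour 18), registration desk setup can start at hour 18 and finishes at hour 21.
Catering setup waits on registration desk setup (finishes hour 21); venue access (finishes hour 9); stage build (finishes hour 18). The latest of these is hour 21, which is the earliest catering setup can start.

21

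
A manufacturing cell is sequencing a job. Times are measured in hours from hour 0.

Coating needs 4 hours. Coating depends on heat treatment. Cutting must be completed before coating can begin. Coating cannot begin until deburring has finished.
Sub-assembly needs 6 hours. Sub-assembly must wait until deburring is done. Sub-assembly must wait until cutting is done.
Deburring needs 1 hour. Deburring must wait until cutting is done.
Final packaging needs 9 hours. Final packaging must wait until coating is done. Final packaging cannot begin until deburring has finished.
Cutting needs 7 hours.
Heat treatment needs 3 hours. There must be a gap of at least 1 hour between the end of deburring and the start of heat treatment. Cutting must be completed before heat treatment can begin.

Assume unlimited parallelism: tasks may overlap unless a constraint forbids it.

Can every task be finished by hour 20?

Nothing blocks cutting, so it runs from hour 0 to hour 7.
After cutting (finishes hour 7), deburring can start at hour 7 and finishes at hour 8.
Sub-assembly needs all of deburring (finishes hour 8); cutting (finishes hour 7). That puts its earliest start at hour 8; it finishes at 8 + 6 = hour 14.
Heat treatment cannot start until deburring (finishes hour 8, plus 1-hour gap → hour 9); cutting (finishes hour 7). The controlling bound is hour 9, so heat treatment finishes at 9 + 3 = hour 12.
Coating cannot start until heat treatment (finishes hour 12); cutting (finishes hour 7); deburring (finishes hour 8). The controlling bound is hour 12, so coating finishes at 12 + 4 = hour 16.
For final packaging: coating (finishes hour 16); deburring (finishes hour 8). Taking the maximum gives a start of hour 16, and it finishes at 16 + 9 = hour 25.
The earliest everything can be done is hour 25, which is after the deadline of 20, so it is not possible.

No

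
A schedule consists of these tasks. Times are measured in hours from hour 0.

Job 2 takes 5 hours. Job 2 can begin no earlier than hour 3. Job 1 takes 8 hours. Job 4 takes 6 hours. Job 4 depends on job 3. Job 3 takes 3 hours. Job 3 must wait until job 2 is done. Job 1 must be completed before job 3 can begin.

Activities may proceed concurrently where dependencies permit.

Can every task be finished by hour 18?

Yes

Job 2 cannot begin until its own release at hour 3. It runs from hour 3 to 3 + 5 = hour 8.
Nothing blocks job 1, so it runs from hour 0 to hour 8.
For job 3: job 2 (finishes hour 8); job 1 (finishes hour 8). Taking the maximum gives a start of hour 8, and it finishes at 8 + 3 = hour 11.
Job 4 cannot begin until job 3 (finishes hour 11). It runs from hour 11 to 11 + 6 = hour 17.
Every task is finished by hour 17, which is no later than the deadline of 18, so the schedule is feasible.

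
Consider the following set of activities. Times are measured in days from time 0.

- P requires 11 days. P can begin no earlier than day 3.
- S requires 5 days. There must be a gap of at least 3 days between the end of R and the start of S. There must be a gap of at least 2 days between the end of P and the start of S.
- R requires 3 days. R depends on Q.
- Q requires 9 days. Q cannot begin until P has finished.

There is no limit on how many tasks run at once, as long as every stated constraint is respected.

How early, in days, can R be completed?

P cannot begin until its own release at day 3. It runs from day 3 to 3 + 11 = day 14.
Q cannot begin until P (finishes day 14). It runs from day 14 to 14 + 9 = day 23.
R waits on Q (finishes day 23), so it starts at day 23 and finishes at 23 + 3 = day 26.

26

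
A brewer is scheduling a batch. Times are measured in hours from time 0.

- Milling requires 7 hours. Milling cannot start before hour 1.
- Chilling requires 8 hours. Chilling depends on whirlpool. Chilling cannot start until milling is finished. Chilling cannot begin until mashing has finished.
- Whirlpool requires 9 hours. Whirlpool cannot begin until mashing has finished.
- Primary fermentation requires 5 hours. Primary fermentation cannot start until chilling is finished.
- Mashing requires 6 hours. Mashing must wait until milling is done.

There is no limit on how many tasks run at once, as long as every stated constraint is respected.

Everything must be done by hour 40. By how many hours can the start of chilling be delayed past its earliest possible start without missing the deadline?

Milling cannot begin until its own release at hour 1. It runs from hour 1 to 1 + 7 = hour 8.
Mashing cannot begin until milling (finishes hour 8). It runs from hour 8 to 8 + 6 = hour 14.
Whirlpool cannot begin until mashing (finishes hour 14). It runs from hour 14 to 14 + 9 = hour 23.
Chilling has to wait for whirlpool (finishes hour 23); milling (finishes hour 8); mashing (finishes hour 14). The latest of these is hour 23, so chilling runs hour 23 to 23 + 8 = hour 31.

Working backward from the deadline:
To finish by hour 40, primary fermentation (duration 5) must start no later than hour 35.
Chilling feeds into primary fermentation (must start by hour 35); so chilling must finish by hour 35 and therefore start by hour 27.
So chilling can start as early as hour 23 and as late as hour 27, giving 27 − 23 = 4 hours of slack.

4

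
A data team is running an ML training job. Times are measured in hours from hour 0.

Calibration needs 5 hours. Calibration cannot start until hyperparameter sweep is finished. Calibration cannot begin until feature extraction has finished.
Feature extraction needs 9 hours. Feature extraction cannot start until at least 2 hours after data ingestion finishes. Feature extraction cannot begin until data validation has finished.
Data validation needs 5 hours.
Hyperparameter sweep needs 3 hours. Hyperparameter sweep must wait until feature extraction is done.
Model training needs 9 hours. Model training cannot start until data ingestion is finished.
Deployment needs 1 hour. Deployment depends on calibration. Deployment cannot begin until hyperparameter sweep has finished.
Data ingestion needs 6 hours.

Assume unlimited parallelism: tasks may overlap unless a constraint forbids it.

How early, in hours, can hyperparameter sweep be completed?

20

Nothing blocks data validation, so it runs from hour 0 to hour 5.
Data ingestion can start immediately at hour 0; it finishes at hour 6.
Feature extraction cannot start until data ingestion (finishes hour 6, plus 2-hour gap → hour 8); data validation (finishes hour 5). The controlling bound is hour 8, so feature extraction finishes at 8 + 9 = hour 17.
After feature extraction (finishes hour 17), hyperparameter sweep can start at hour 17 and finishes at hour 20.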